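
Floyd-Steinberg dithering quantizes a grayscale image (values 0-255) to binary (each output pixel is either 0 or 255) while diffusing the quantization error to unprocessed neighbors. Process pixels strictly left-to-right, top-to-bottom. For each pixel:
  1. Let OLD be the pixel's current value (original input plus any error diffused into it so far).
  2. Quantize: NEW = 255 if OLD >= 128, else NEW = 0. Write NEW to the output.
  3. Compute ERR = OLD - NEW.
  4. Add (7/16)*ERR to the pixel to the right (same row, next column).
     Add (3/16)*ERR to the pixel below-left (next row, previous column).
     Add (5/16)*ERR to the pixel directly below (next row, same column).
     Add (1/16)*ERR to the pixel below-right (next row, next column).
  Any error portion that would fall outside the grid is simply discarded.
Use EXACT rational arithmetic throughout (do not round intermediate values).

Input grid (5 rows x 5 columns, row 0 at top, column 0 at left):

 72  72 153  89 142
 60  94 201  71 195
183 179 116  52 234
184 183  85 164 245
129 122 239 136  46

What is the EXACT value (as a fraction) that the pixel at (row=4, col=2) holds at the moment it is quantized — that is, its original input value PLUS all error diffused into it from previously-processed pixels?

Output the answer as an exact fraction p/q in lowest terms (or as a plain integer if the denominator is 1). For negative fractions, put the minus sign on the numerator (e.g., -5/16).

(0,0): OLD=72 → NEW=0, ERR=72
(0,1): OLD=207/2 → NEW=0, ERR=207/2
(0,2): OLD=6345/32 → NEW=255, ERR=-1815/32
(0,3): OLD=32863/512 → NEW=0, ERR=32863/512
(0,4): OLD=1393305/8192 → NEW=255, ERR=-695655/8192
(1,0): OLD=3261/32 → NEW=0, ERR=3261/32
(1,1): OLD=42187/256 → NEW=255, ERR=-23093/256
(1,2): OLD=1329671/8192 → NEW=255, ERR=-759289/8192
(1,3): OLD=1017131/32768 → NEW=0, ERR=1017131/32768
(1,4): OLD=97546209/524288 → NEW=255, ERR=-36147231/524288
(2,0): OLD=810729/4096 → NEW=255, ERR=-233751/4096
(2,1): OLD=15051443/131072 → NEW=0, ERR=15051443/131072
(2,2): OLD=288268569/2097152 → NEW=255, ERR=-246505191/2097152
(2,3): OLD=-283368709/33554432 → NEW=0, ERR=-283368709/33554432
(2,4): OLD=113118640669/536870912 → NEW=255, ERR=-23783441891/536870912
(3,0): OLD=393630137/2097152 → NEW=255, ERR=-141143623/2097152
(3,1): OLD=2748687525/16777216 → NEW=255, ERR=-1529502555/16777216
(3,2): OLD=7503639751/536870912 → NEW=0, ERR=7503639751/536870912
(3,3): OLD=163018700007/1073741824 → NEW=255, ERR=-110785465113/1073741824
(3,4): OLD=3186667476691/17179869184 → NEW=255, ERR=-1194199165229/17179869184
(4,0): OLD=24393921239/268435456 → NEW=0, ERR=24393921239/268435456
(4,1): OLD=1131144660535/8589934592 → NEW=255, ERR=-1059288660425/8589934592
(4,2): OLD=22591223966041/137438953472 → NEW=255, ERR=-12455709169319/137438953472
Target (4,2): original=239, with diffused error = 22591223966041/137438953472

Answer: 22591223966041/137438953472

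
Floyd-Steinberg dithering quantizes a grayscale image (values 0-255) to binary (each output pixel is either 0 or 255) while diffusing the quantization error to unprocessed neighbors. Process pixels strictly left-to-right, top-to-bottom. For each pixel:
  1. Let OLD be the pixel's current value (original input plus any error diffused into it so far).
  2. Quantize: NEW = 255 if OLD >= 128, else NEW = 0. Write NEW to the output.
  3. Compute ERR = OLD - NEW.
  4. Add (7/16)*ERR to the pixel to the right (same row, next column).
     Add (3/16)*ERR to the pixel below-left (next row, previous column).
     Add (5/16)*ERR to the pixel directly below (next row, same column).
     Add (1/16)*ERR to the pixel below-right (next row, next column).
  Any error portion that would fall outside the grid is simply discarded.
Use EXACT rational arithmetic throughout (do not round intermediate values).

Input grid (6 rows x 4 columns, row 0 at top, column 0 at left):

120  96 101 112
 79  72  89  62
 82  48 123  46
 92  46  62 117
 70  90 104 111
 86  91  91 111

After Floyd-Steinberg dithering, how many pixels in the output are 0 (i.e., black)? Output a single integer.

(0,0): OLD=120 → NEW=0, ERR=120
(0,1): OLD=297/2 → NEW=255, ERR=-213/2
(0,2): OLD=1741/32 → NEW=0, ERR=1741/32
(0,3): OLD=69531/512 → NEW=255, ERR=-61029/512
(1,0): OLD=3089/32 → NEW=0, ERR=3089/32
(1,1): OLD=25255/256 → NEW=0, ERR=25255/256
(1,2): OLD=984323/8192 → NEW=0, ERR=984323/8192
(1,3): OLD=10580101/131072 → NEW=0, ERR=10580101/131072
(2,0): OLD=535197/4096 → NEW=255, ERR=-509283/4096
(2,1): OLD=6946047/131072 → NEW=0, ERR=6946047/131072
(2,2): OLD=53748591/262144 → NEW=255, ERR=-13098129/262144
(2,3): OLD=238550427/4194304 → NEW=0, ERR=238550427/4194304
(3,0): OLD=132290845/2097152 → NEW=0, ERR=132290845/2097152
(3,1): OLD=2450115555/33554432 → NEW=0, ERR=2450115555/33554432
(3,2): OLD=49557401149/536870912 → NEW=0, ERR=49557401149/536870912
(3,3): OLD=1477771460395/8589934592 → NEW=255, ERR=-712661860565/8589934592
(4,0): OLD=55514578105/536870912 → NEW=0, ERR=55514578105/536870912
(4,1): OLD=770122032091/4294967296 → NEW=255, ERR=-325094628389/4294967296
(4,2): OLD=12196162455947/137438953472 → NEW=0, ERR=12196162455947/137438953472
(4,3): OLD=285138464406845/2199023255552 → NEW=255, ERR=-275612465758915/2199023255552
(5,0): OLD=7155174238329/68719476736 → NEW=0, ERR=7155174238329/68719476736
(5,1): OLD=299068634412319/2199023255552 → NEW=255, ERR=-261682295753441/2199023255552
(5,2): OLD=5282847419037/137438953472 → NEW=0, ERR=5282847419037/137438953472
(5,3): OLD=3314220483293073/35184372088832 → NEW=0, ERR=3314220483293073/35184372088832
Output grid:
  Row 0: .#.#  (2 black, running=2)
  Row 1: ....  (4 black, running=6)
  Row 2: #.#.  (2 black, running=8)
  Row 3: ...#  (3 black, running=11)
  Row 4: .#.#  (2 black, running=13)
  Row 5: .#..  (3 black, running=16)

Answer: 16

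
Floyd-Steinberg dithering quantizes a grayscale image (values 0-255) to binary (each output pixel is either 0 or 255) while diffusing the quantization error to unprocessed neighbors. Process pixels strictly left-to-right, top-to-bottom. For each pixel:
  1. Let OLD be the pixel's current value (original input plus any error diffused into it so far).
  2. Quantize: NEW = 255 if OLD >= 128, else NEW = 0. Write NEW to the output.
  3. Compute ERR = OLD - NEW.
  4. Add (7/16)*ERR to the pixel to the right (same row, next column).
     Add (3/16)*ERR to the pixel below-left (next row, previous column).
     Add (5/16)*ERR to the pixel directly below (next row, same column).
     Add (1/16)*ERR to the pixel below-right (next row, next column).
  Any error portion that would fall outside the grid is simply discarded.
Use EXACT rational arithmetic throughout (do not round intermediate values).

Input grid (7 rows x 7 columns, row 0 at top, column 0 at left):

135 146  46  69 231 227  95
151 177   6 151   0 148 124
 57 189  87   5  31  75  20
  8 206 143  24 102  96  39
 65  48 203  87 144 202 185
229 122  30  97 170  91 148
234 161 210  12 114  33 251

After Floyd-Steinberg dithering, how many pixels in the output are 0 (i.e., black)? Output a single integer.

(0,0): OLD=135 → NEW=255, ERR=-120
(0,1): OLD=187/2 → NEW=0, ERR=187/2
(0,2): OLD=2781/32 → NEW=0, ERR=2781/32
(0,3): OLD=54795/512 → NEW=0, ERR=54795/512
(0,4): OLD=2275917/8192 → NEW=255, ERR=186957/8192
(0,5): OLD=31062043/131072 → NEW=255, ERR=-2361317/131072
(0,6): OLD=182700221/2097152 → NEW=0, ERR=182700221/2097152
(1,0): OLD=4193/32 → NEW=255, ERR=-3967/32
(1,1): OLD=41159/256 → NEW=255, ERR=-24121/256
(1,2): OLD=146195/8192 → NEW=0, ERR=146195/8192
(1,3): OLD=6617911/32768 → NEW=255, ERR=-1737929/32768
(1,4): OLD=-26761883/2097152 → NEW=0, ERR=-26761883/2097152
(1,5): OLD=2592889525/16777216 → NEW=255, ERR=-1685300555/16777216
(1,6): OLD=28494652923/268435456 → NEW=0, ERR=28494652923/268435456
(2,0): OLD=2429/4096 → NEW=0, ERR=2429/4096
(2,1): OLD=20370287/131072 → NEW=255, ERR=-13053073/131072
(2,2): OLD=69571213/2097152 → NEW=0, ERR=69571213/2097152
(2,3): OLD=27886821/16777216 → NEW=0, ERR=27886821/16777216
(2,4): OLD=750255125/134217728 → NEW=0, ERR=750255125/134217728
(2,5): OLD=279860512295/4294967296 → NEW=0, ERR=279860512295/4294967296
(2,6): OLD=5181548412545/68719476736 → NEW=0, ERR=5181548412545/68719476736
(3,0): OLD=-21993363/2097152 → NEW=0, ERR=-21993363/2097152
(3,1): OLD=2961985449/16777216 → NEW=255, ERR=-1316204631/16777216
(3,2): OLD=15184276715/134217728 → NEW=0, ERR=15184276715/134217728
(3,3): OLD=41412085101/536870912 → NEW=0, ERR=41412085101/536870912
(3,4): OLD=10295224775789/68719476736 → NEW=255, ERR=-7228241791891/68719476736
(3,5): OLD=46636520284247/549755813888 → NEW=0, ERR=46636520284247/549755813888
(3,6): OLD=912587351931401/8796093022208 → NEW=0, ERR=912587351931401/8796093022208
(4,0): OLD=12619956227/268435456 → NEW=0, ERR=12619956227/268435456
(4,1): OLD=277492263143/4294967296 → NEW=0, ERR=277492263143/4294967296
(4,2): OLD=18978925550697/68719476736 → NEW=255, ERR=1455458983017/68719476736
(4,3): OLD=59219541632339/549755813888 → NEW=0, ERR=59219541632339/549755813888
(4,4): OLD=787180025472425/4398046511104 → NEW=255, ERR=-334321834859095/4398046511104
(4,5): OLD=29291935688920841/140737488355328 → NEW=255, ERR=-6596123841687799/140737488355328
(4,6): OLD=455356035987235599/2251799813685248 → NEW=255, ERR=-118852916502502641/2251799813685248
(5,0): OLD=17578833460133/68719476736 → NEW=255, ERR=55366892453/68719476736
(5,1): OLD=82162226815223/549755813888 → NEW=255, ERR=-58025505726217/549755813888
(5,2): OLD=64550122241361/4398046511104 → NEW=0, ERR=64550122241361/4398046511104
(5,3): OLD=4368292288276149/35184372088832 → NEW=0, ERR=4368292288276149/35184372088832
(5,4): OLD=446998489953584519/2251799813685248 → NEW=255, ERR=-127210462536153721/2251799813685248
(5,5): OLD=666362927341128279/18014398509481984 → NEW=0, ERR=666362927341128279/18014398509481984
(5,6): OLD=41724215650005092153/288230376151711744 → NEW=255, ERR=-31774530268681402567/288230376151711744
(6,0): OLD=1886423925716141/8796093022208 → NEW=255, ERR=-356579794946899/8796093022208
(6,1): OLD=15915024298164305/140737488355328 → NEW=0, ERR=15915024298164305/140737488355328
(6,2): OLD=632176128513072211/2251799813685248 → NEW=255, ERR=57967176023333971/2251799813685248
(6,3): OLD=943693801809194381/18014398509481984 → NEW=0, ERR=943693801809194381/18014398509481984
(6,4): OLD=4826419428266765471/36028797018963968 → NEW=255, ERR=-4360923811569046369/36028797018963968
(6,5): OLD=-150323590663144417501/4611686018427387904 → NEW=0, ERR=-150323590663144417501/4611686018427387904
(6,6): OLD=15096892403267195534021/73786976294838206464 → NEW=255, ERR=-3718786551916547114299/73786976294838206464
Output grid:
  Row 0: #...##.  (4 black, running=4)
  Row 1: ##.#.#.  (3 black, running=7)
  Row 2: .#.....  (6 black, running=13)
  Row 3: .#..#..  (5 black, running=18)
  Row 4: ..#.###  (3 black, running=21)
  Row 5: ##..#.#  (3 black, running=24)
  Row 6: #.#.#.#  (3 black, running=27)

Answer: 27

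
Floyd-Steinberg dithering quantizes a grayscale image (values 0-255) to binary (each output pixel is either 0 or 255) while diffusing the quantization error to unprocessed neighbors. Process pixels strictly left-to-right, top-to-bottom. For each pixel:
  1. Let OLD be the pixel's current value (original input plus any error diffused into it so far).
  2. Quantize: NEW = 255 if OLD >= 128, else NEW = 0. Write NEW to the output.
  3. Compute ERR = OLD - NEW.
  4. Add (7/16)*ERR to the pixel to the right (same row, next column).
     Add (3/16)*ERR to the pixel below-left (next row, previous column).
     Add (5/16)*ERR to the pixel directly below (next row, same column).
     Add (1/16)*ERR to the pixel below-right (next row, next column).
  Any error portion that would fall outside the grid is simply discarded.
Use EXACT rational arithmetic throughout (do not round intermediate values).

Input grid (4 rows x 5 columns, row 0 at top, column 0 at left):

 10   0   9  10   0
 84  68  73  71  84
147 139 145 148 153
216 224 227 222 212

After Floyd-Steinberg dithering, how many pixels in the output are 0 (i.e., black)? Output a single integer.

(0,0): OLD=10 → NEW=0, ERR=10
(0,1): OLD=35/8 → NEW=0, ERR=35/8
(0,2): OLD=1397/128 → NEW=0, ERR=1397/128
(0,3): OLD=30259/2048 → NEW=0, ERR=30259/2048
(0,4): OLD=211813/32768 → NEW=0, ERR=211813/32768
(1,0): OLD=11257/128 → NEW=0, ERR=11257/128
(1,1): OLD=113167/1024 → NEW=0, ERR=113167/1024
(1,2): OLD=4187899/32768 → NEW=0, ERR=4187899/32768
(1,3): OLD=17488383/131072 → NEW=255, ERR=-15934977/131072
(1,4): OLD=70788765/2097152 → NEW=0, ERR=70788765/2097152
(2,0): OLD=3198229/16384 → NEW=255, ERR=-979691/16384
(2,1): OLD=92712567/524288 → NEW=255, ERR=-40980873/524288
(2,2): OLD=1131235749/8388608 → NEW=255, ERR=-1007859291/8388608
(2,3): OLD=9631583391/134217728 → NEW=0, ERR=9631583391/134217728
(2,4): OLD=402321070233/2147483648 → NEW=255, ERR=-145287260007/2147483648
(3,0): OLD=1532246149/8388608 → NEW=255, ERR=-606848891/8388608
(3,1): OLD=9506589665/67108864 → NEW=255, ERR=-7606170655/67108864
(3,2): OLD=318767302331/2147483648 → NEW=255, ERR=-228841027909/2147483648
(3,3): OLD=762828454387/4294967296 → NEW=255, ERR=-332388206093/4294967296
(3,4): OLD=11097149693823/68719476736 → NEW=255, ERR=-6426316873857/68719476736
Output grid:
  Row 0: .....  (5 black, running=5)
  Row 1: ...#.  (4 black, running=9)
  Row 2: ###.#  (1 black, running=10)
  Row 3: #####  (0 black, running=10)

Answer: 10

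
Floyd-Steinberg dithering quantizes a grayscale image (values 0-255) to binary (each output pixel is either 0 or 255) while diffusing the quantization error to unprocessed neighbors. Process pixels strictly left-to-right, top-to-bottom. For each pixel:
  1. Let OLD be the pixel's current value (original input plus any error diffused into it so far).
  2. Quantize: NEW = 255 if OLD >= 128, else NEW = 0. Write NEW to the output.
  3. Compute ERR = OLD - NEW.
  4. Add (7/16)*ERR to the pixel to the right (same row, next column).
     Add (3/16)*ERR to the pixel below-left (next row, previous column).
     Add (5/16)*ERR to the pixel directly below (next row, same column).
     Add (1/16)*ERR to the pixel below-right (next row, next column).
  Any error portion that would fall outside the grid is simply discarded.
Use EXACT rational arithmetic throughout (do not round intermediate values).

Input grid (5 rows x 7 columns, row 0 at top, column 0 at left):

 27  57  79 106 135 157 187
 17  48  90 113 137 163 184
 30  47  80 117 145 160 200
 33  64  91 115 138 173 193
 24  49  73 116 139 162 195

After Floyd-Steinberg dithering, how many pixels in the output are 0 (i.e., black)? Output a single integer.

Answer: 20

Derivation:
(0,0): OLD=27 → NEW=0, ERR=27
(0,1): OLD=1101/16 → NEW=0, ERR=1101/16
(0,2): OLD=27931/256 → NEW=0, ERR=27931/256
(0,3): OLD=629693/4096 → NEW=255, ERR=-414787/4096
(0,4): OLD=5943851/65536 → NEW=0, ERR=5943851/65536
(0,5): OLD=206233389/1048576 → NEW=255, ERR=-61153491/1048576
(0,6): OLD=2709264955/16777216 → NEW=255, ERR=-1568925125/16777216
(1,0): OLD=9815/256 → NEW=0, ERR=9815/256
(1,1): OLD=222049/2048 → NEW=0, ERR=222049/2048
(1,2): OLD=10278901/65536 → NEW=255, ERR=-6432779/65536
(1,3): OLD=16314641/262144 → NEW=0, ERR=16314641/262144
(1,4): OLD=2941150675/16777216 → NEW=255, ERR=-1337039405/16777216
(1,5): OLD=13159137347/134217728 → NEW=0, ERR=13159137347/134217728
(1,6): OLD=416666300813/2147483648 → NEW=255, ERR=-130942029427/2147483648
(2,0): OLD=2041787/32768 → NEW=0, ERR=2041787/32768
(2,1): OLD=96610233/1048576 → NEW=0, ERR=96610233/1048576
(2,2): OLD=1813291371/16777216 → NEW=0, ERR=1813291371/16777216
(2,3): OLD=21831381715/134217728 → NEW=255, ERR=-12394138925/134217728
(2,4): OLD=109487544259/1073741824 → NEW=0, ERR=109487544259/1073741824
(2,5): OLD=7519147614145/34359738368 → NEW=255, ERR=-1242585669695/34359738368
(2,6): OLD=94146439896407/549755813888 → NEW=255, ERR=-46041292645033/549755813888
(3,0): OLD=1170164747/16777216 → NEW=0, ERR=1170164747/16777216
(3,1): OLD=19792555055/134217728 → NEW=255, ERR=-14432965585/134217728
(3,2): OLD=71052800381/1073741824 → NEW=0, ERR=71052800381/1073741824
(3,3): OLD=605450570587/4294967296 → NEW=255, ERR=-489766089893/4294967296
(3,4): OLD=59056751790091/549755813888 → NEW=0, ERR=59056751790091/549755813888
(3,5): OLD=876824123261265/4398046511104 → NEW=255, ERR=-244677737070255/4398046511104
(3,6): OLD=9867720795275087/70368744177664 → NEW=255, ERR=-8076308970029233/70368744177664
(4,0): OLD=55047300677/2147483648 → NEW=0, ERR=55047300677/2147483648
(4,1): OLD=1490418927873/34359738368 → NEW=0, ERR=1490418927873/34359738368
(4,2): OLD=46484329622703/549755813888 → NEW=0, ERR=46484329622703/549755813888
(4,3): OLD=622918044784437/4398046511104 → NEW=255, ERR=-498583815547083/4398046511104
(4,4): OLD=3708942558104079/35184372088832 → NEW=0, ERR=3708942558104079/35184372088832
(4,5): OLD=198077099075385743/1125899906842624 → NEW=255, ERR=-89027377169483377/1125899906842624
(4,6): OLD=2180873850870279321/18014398509481984 → NEW=0, ERR=2180873850870279321/18014398509481984
Output grid:
  Row 0: ...#.##  (4 black, running=4)
  Row 1: ..#.#.#  (4 black, running=8)
  Row 2: ...#.##  (4 black, running=12)
  Row 3: .#.#.##  (3 black, running=15)
  Row 4: ...#.#.  (5 black, running=20)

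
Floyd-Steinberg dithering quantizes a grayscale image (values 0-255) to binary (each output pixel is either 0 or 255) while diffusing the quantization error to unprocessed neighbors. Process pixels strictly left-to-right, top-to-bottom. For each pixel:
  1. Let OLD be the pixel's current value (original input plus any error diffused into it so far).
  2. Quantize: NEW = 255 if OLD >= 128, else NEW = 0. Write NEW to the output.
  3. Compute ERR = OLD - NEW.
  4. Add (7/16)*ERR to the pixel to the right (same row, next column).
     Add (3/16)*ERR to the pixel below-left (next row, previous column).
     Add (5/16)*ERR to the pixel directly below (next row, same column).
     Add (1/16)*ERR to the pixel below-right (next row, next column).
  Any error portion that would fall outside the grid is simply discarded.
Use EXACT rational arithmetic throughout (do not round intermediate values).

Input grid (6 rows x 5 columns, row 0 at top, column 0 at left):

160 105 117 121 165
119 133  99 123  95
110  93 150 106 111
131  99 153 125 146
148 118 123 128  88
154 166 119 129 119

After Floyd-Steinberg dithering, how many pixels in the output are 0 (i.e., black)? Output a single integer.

(0,0): OLD=160 → NEW=255, ERR=-95
(0,1): OLD=1015/16 → NEW=0, ERR=1015/16
(0,2): OLD=37057/256 → NEW=255, ERR=-28223/256
(0,3): OLD=298055/4096 → NEW=0, ERR=298055/4096
(0,4): OLD=12899825/65536 → NEW=255, ERR=-3811855/65536
(1,0): OLD=25909/256 → NEW=0, ERR=25909/256
(1,1): OLD=349171/2048 → NEW=255, ERR=-173069/2048
(1,2): OLD=2961263/65536 → NEW=0, ERR=2961263/65536
(1,3): OLD=38721859/262144 → NEW=255, ERR=-28124861/262144
(1,4): OLD=144423273/4194304 → NEW=0, ERR=144423273/4194304
(2,0): OLD=4121633/32768 → NEW=0, ERR=4121633/32768
(2,1): OLD=143045883/1048576 → NEW=255, ERR=-124340997/1048576
(2,2): OLD=1456986801/16777216 → NEW=0, ERR=1456986801/16777216
(2,3): OLD=32144273027/268435456 → NEW=0, ERR=32144273027/268435456
(2,4): OLD=719166870741/4294967296 → NEW=255, ERR=-376049789739/4294967296
(3,0): OLD=2484253585/16777216 → NEW=255, ERR=-1793936495/16777216
(3,1): OLD=5275755709/134217728 → NEW=0, ERR=5275755709/134217728
(3,2): OLD=912151044143/4294967296 → NEW=255, ERR=-183065616337/4294967296
(3,3): OLD=1140607046455/8589934592 → NEW=255, ERR=-1049826274505/8589934592
(3,4): OLD=9985422124851/137438953472 → NEW=0, ERR=9985422124851/137438953472
(4,0): OLD=261897387231/2147483648 → NEW=0, ERR=261897387231/2147483648
(4,1): OLD=11611137997791/68719476736 → NEW=255, ERR=-5912328569889/68719476736
(4,2): OLD=56713737255153/1099511627776 → NEW=0, ERR=56713737255153/1099511627776
(4,3): OLD=2169692492002271/17592186044416 → NEW=0, ERR=2169692492002271/17592186044416
(4,4): OLD=44198271344272025/281474976710656 → NEW=255, ERR=-27577847716945255/281474976710656
(5,0): OLD=193491386924797/1099511627776 → NEW=255, ERR=-86884078158083/1099511627776
(5,1): OLD=1071680362351543/8796093022208 → NEW=0, ERR=1071680362351543/8796093022208
(5,2): OLD=58031667644017135/281474976710656 → NEW=255, ERR=-13744451417200145/281474976710656
(5,3): OLD=147528441239264513/1125899906842624 → NEW=255, ERR=-139576035005604607/1125899906842624
(5,4): OLD=753984542738364091/18014398509481984 → NEW=0, ERR=753984542738364091/18014398509481984
Output grid:
  Row 0: #.#.#  (2 black, running=2)
  Row 1: .#.#.  (3 black, running=5)
  Row 2: .#..#  (3 black, running=8)
  Row 3: #.##.  (2 black, running=10)
  Row 4: .#..#  (3 black, running=13)
  Row 5: #.##.  (2 black, running=15)

Answer: 15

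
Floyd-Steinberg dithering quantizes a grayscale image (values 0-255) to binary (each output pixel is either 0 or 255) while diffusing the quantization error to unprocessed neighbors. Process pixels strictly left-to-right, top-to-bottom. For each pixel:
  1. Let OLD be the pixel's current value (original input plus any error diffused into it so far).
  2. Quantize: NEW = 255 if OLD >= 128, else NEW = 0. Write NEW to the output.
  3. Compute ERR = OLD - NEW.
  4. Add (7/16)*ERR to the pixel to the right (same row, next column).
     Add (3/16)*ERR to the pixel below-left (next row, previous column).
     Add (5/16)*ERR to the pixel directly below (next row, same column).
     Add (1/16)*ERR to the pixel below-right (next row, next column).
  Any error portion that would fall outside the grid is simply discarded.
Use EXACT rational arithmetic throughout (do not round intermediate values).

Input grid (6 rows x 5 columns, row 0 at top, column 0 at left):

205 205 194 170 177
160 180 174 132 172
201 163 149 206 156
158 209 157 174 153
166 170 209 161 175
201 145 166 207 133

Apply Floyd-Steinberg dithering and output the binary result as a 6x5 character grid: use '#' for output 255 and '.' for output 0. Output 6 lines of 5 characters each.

(0,0): OLD=205 → NEW=255, ERR=-50
(0,1): OLD=1465/8 → NEW=255, ERR=-575/8
(0,2): OLD=20807/128 → NEW=255, ERR=-11833/128
(0,3): OLD=265329/2048 → NEW=255, ERR=-256911/2048
(0,4): OLD=4001559/32768 → NEW=0, ERR=4001559/32768
(1,0): OLD=16755/128 → NEW=255, ERR=-15885/128
(1,1): OLD=84773/1024 → NEW=0, ERR=84773/1024
(1,2): OLD=5023881/32768 → NEW=255, ERR=-3331959/32768
(1,3): OLD=8576213/131072 → NEW=0, ERR=8576213/131072
(1,4): OLD=484332511/2097152 → NEW=255, ERR=-50441249/2097152
(2,0): OLD=2912103/16384 → NEW=255, ERR=-1265817/16384
(2,1): OLD=67238749/524288 → NEW=255, ERR=-66454691/524288
(2,2): OLD=664481367/8388608 → NEW=0, ERR=664481367/8388608
(2,3): OLD=33586333205/134217728 → NEW=255, ERR=-639187435/134217728
(2,4): OLD=323173979475/2147483648 → NEW=255, ERR=-224434350765/2147483648
(3,0): OLD=923505271/8388608 → NEW=0, ERR=923505271/8388608
(3,1): OLD=15272506283/67108864 → NEW=255, ERR=-1840254037/67108864
(3,2): OLD=345619922377/2147483648 → NEW=255, ERR=-201988407863/2147483648
(3,3): OLD=501293100481/4294967296 → NEW=0, ERR=501293100481/4294967296
(3,4): OLD=11758334138405/68719476736 → NEW=255, ERR=-5765132429275/68719476736
(4,0): OLD=209660591513/1073741824 → NEW=255, ERR=-64143573607/1073741824
(4,1): OLD=4279156971929/34359738368 → NEW=0, ERR=4279156971929/34359738368
(4,2): OLD=139782815621655/549755813888 → NEW=255, ERR=-404916919785/549755813888
(4,3): OLD=1544091931729305/8796093022208 → NEW=255, ERR=-698911788933735/8796093022208
(4,4): OLD=17073641454695343/140737488355328 → NEW=0, ERR=17073641454695343/140737488355328
(5,0): OLD=113075417730155/549755813888 → NEW=255, ERR=-27112314811285/549755813888
(5,1): OLD=696961790924673/4398046511104 → NEW=255, ERR=-424540069406847/4398046511104
(5,2): OLD=16385197559718409/140737488355328 → NEW=0, ERR=16385197559718409/140737488355328
(5,3): OLD=144005816717199367/562949953421312 → NEW=255, ERR=453578594764807/562949953421312
(5,4): OLD=1497875025646053405/9007199254740992 → NEW=255, ERR=-798960784312899555/9007199254740992
Row 0: ####.
Row 1: #.#.#
Row 2: ##.##
Row 3: .##.#
Row 4: #.##.
Row 5: ##.##

Answer: ####.
#.#.#
##.##
.##.#
#.##.
##.##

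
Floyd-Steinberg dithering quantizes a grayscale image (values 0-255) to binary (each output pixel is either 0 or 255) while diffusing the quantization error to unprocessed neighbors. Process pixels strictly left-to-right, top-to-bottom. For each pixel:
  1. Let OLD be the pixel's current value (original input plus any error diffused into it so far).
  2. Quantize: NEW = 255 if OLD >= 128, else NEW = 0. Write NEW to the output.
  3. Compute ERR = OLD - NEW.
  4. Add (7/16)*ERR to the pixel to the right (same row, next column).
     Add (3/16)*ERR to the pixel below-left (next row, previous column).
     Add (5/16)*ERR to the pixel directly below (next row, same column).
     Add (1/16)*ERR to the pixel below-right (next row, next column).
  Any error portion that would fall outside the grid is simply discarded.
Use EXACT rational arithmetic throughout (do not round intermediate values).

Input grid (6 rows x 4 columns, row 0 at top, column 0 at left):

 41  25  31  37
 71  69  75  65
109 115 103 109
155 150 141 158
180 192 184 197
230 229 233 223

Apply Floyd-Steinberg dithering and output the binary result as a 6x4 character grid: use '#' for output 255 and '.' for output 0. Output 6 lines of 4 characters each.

(0,0): OLD=41 → NEW=0, ERR=41
(0,1): OLD=687/16 → NEW=0, ERR=687/16
(0,2): OLD=12745/256 → NEW=0, ERR=12745/256
(0,3): OLD=240767/4096 → NEW=0, ERR=240767/4096
(1,0): OLD=23517/256 → NEW=0, ERR=23517/256
(1,1): OLD=275467/2048 → NEW=255, ERR=-246773/2048
(1,2): OLD=3378151/65536 → NEW=0, ERR=3378151/65536
(1,3): OLD=114328577/1048576 → NEW=0, ERR=114328577/1048576
(2,0): OLD=3772073/32768 → NEW=0, ERR=3772073/32768
(2,1): OLD=150066387/1048576 → NEW=255, ERR=-117320493/1048576
(2,2): OLD=174212479/2097152 → NEW=0, ERR=174212479/2097152
(2,3): OLD=6128307043/33554432 → NEW=255, ERR=-2428073117/33554432
(3,0): OLD=2852038681/16777216 → NEW=255, ERR=-1426151399/16777216
(3,1): OLD=27009020039/268435456 → NEW=0, ERR=27009020039/268435456
(3,2): OLD=817841714553/4294967296 → NEW=255, ERR=-277374945927/4294967296
(3,3): OLD=7718873064911/68719476736 → NEW=0, ERR=7718873064911/68719476736
(4,0): OLD=740029061477/4294967296 → NEW=255, ERR=-355187599003/4294967296
(4,1): OLD=5835664173743/34359738368 → NEW=255, ERR=-2926069110097/34359738368
(4,2): OLD=169226104619983/1099511627776 → NEW=255, ERR=-111149360462897/1099511627776
(4,3): OLD=3234116986545241/17592186044416 → NEW=255, ERR=-1251890454780839/17592186044416
(5,0): OLD=103458125903829/549755813888 → NEW=255, ERR=-36729606637611/549755813888
(5,1): OLD=2621848946895731/17592186044416 → NEW=255, ERR=-1864158494430349/17592186044416
(5,2): OLD=1199649766463327/8796093022208 → NEW=255, ERR=-1043353954199713/8796093022208
(5,3): OLD=40124122406369759/281474976710656 → NEW=255, ERR=-31651996654847521/281474976710656
Row 0: ....
Row 1: .#..
Row 2: .#.#
Row 3: #.#.
Row 4: ####
Row 5: ####

Answer: ....
.#..
.#.#
#.#.
####
####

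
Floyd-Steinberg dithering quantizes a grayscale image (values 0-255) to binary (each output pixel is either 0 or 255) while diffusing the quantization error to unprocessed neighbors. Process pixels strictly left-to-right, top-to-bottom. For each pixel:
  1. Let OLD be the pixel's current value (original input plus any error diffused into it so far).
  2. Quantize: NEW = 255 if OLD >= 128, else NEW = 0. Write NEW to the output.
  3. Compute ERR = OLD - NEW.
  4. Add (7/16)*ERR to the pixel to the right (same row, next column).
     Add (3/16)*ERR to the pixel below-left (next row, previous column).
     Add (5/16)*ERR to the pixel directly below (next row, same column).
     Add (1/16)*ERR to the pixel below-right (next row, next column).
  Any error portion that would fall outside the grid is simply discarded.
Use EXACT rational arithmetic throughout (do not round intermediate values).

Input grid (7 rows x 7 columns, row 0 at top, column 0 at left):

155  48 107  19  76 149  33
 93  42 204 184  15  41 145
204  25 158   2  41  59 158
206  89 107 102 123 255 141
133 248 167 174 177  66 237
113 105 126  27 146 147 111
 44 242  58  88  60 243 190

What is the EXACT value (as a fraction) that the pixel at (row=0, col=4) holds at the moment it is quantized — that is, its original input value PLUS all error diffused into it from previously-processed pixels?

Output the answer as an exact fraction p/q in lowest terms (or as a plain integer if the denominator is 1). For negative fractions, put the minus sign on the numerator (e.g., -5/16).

Answer: 1722759/16384

Derivation:
(0,0): OLD=155 → NEW=255, ERR=-100
(0,1): OLD=17/4 → NEW=0, ERR=17/4
(0,2): OLD=6967/64 → NEW=0, ERR=6967/64
(0,3): OLD=68225/1024 → NEW=0, ERR=68225/1024
(0,4): OLD=1722759/16384 → NEW=0, ERR=1722759/16384
Target (0,4): original=76, with diffused error = 1722759/16384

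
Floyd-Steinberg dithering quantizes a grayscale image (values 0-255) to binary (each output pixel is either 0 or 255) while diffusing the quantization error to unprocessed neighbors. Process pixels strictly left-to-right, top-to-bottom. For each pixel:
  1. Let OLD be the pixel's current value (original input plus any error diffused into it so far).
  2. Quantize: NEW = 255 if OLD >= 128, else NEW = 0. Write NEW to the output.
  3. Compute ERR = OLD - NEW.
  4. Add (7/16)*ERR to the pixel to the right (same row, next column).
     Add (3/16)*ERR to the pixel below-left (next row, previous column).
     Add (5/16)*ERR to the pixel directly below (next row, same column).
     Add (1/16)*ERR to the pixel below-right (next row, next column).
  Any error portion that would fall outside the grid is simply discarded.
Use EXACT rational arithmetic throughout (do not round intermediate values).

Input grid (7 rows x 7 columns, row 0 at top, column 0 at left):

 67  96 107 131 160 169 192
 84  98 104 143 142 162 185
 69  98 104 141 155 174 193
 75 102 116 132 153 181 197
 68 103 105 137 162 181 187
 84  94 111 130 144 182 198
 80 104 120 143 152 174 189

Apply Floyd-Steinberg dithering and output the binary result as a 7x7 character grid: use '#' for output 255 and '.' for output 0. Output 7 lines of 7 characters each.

(0,0): OLD=67 → NEW=0, ERR=67
(0,1): OLD=2005/16 → NEW=0, ERR=2005/16
(0,2): OLD=41427/256 → NEW=255, ERR=-23853/256
(0,3): OLD=369605/4096 → NEW=0, ERR=369605/4096
(0,4): OLD=13072995/65536 → NEW=255, ERR=-3638685/65536
(0,5): OLD=151738549/1048576 → NEW=255, ERR=-115648331/1048576
(0,6): OLD=2411687155/16777216 → NEW=255, ERR=-1866502925/16777216
(1,0): OLD=32879/256 → NEW=255, ERR=-32401/256
(1,1): OLD=140297/2048 → NEW=0, ERR=140297/2048
(1,2): OLD=8493757/65536 → NEW=255, ERR=-8217923/65536
(1,3): OLD=26241721/262144 → NEW=0, ERR=26241721/262144
(1,4): OLD=2573711947/16777216 → NEW=255, ERR=-1704478133/16777216
(1,5): OLD=7886159163/134217728 → NEW=0, ERR=7886159163/134217728
(1,6): OLD=363024485653/2147483648 → NEW=255, ERR=-184583844587/2147483648
(2,0): OLD=1385843/32768 → NEW=0, ERR=1385843/32768
(2,1): OLD=111661345/1048576 → NEW=0, ERR=111661345/1048576
(2,2): OLD=2255758755/16777216 → NEW=255, ERR=-2022431325/16777216
(2,3): OLD=12436254027/134217728 → NEW=0, ERR=12436254027/134217728
(2,4): OLD=194414428475/1073741824 → NEW=255, ERR=-79389736645/1073741824
(2,5): OLD=4726106161257/34359738368 → NEW=255, ERR=-4035627122583/34359738368
(2,6): OLD=65105631401071/549755813888 → NEW=0, ERR=65105631401071/549755813888
(3,0): OLD=1815010115/16777216 → NEW=0, ERR=1815010115/16777216
(3,1): OLD=21830326279/134217728 → NEW=255, ERR=-12395194361/134217728
(3,2): OLD=66522951941/1073741824 → NEW=0, ERR=66522951941/1073741824
(3,3): OLD=715812185555/4294967296 → NEW=255, ERR=-379404474925/4294967296
(3,4): OLD=41240430729027/549755813888 → NEW=0, ERR=41240430729027/549755813888
(3,5): OLD=856297515678585/4398046511104 → NEW=255, ERR=-265204344652935/4398046511104
(3,6): OLD=14093877174781479/70368744177664 → NEW=255, ERR=-3850152590522841/70368744177664
(4,0): OLD=181443709581/2147483648 → NEW=0, ERR=181443709581/2147483648
(4,1): OLD=4449002476457/34359738368 → NEW=255, ERR=-4312730807383/34359738368
(4,2): OLD=25900039962503/549755813888 → NEW=0, ERR=25900039962503/549755813888
(4,3): OLD=650663601704445/4398046511104 → NEW=255, ERR=-470838258627075/4398046511104
(4,4): OLD=4284681379635559/35184372088832 → NEW=0, ERR=4284681379635559/35184372088832
(4,5): OLD=236285392242924903/1125899906842624 → NEW=255, ERR=-50819084001944217/1125899906842624
(4,6): OLD=2637054413786542849/18014398509481984 → NEW=255, ERR=-1956617206131363071/18014398509481984
(5,0): OLD=47756792710923/549755813888 → NEW=0, ERR=47756792710923/549755813888
(5,1): OLD=470130769006809/4398046511104 → NEW=0, ERR=470130769006809/4398046511104
(5,2): OLD=5086651633021119/35184372088832 → NEW=255, ERR=-3885363249631041/35184372088832
(5,3): OLD=20832033774388571/281474976710656 → NEW=0, ERR=20832033774388571/281474976710656
(5,4): OLD=3589927505575611273/18014398509481984 → NEW=255, ERR=-1003744114342294647/18014398509481984
(5,5): OLD=18845049093519627257/144115188075855872 → NEW=255, ERR=-17904323865823620103/144115188075855872
(5,6): OLD=246457117766042679159/2305843009213693952 → NEW=0, ERR=246457117766042679159/2305843009213693952
(6,0): OLD=8950163549670467/70368744177664 → NEW=0, ERR=8950163549670467/70368744177664
(6,1): OLD=200155886649082783/1125899906842624 → NEW=255, ERR=-86948589595786337/1125899906842624
(6,2): OLD=1301767456184773117/18014398509481984 → NEW=0, ERR=1301767456184773117/18014398509481984
(6,3): OLD=25997514231977278499/144115188075855872 → NEW=255, ERR=-10751858727365968861/144115188075855872
(6,4): OLD=24003548928780500105/288230376151711744 → NEW=0, ERR=24003548928780500105/288230376151711744
(6,5): OLD=6942211875059056682669/36893488147419103232 → NEW=255, ERR=-2465627602532814641491/36893488147419103232
(6,6): OLD=109439577451698233269483/590295810358705651712 → NEW=255, ERR=-41085854189771707917077/590295810358705651712
Row 0: ..#.###
Row 1: #.#.#.#
Row 2: ..#.##.
Row 3: .#.#.##
Row 4: .#.#.##
Row 5: ..#.##.
Row 6: .#.#.##

Answer: ..#.###
#.#.#.#
..#.##.
.#.#.##
.#.#.##
..#.##.
.#.#.##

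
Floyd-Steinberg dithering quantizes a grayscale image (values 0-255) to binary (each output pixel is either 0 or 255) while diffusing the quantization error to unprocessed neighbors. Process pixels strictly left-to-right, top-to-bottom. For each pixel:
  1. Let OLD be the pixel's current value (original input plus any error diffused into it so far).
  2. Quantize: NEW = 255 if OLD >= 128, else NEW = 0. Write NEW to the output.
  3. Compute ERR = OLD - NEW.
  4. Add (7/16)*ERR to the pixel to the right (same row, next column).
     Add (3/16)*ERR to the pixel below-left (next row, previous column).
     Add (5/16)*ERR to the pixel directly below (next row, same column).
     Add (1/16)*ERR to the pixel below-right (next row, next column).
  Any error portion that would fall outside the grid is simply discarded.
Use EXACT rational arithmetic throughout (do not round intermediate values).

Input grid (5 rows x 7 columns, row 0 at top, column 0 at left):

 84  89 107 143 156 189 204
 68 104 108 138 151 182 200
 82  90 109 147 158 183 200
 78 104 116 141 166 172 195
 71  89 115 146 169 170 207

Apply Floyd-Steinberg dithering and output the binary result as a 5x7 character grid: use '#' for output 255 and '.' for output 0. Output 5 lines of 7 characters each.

(0,0): OLD=84 → NEW=0, ERR=84
(0,1): OLD=503/4 → NEW=0, ERR=503/4
(0,2): OLD=10369/64 → NEW=255, ERR=-5951/64
(0,3): OLD=104775/1024 → NEW=0, ERR=104775/1024
(0,4): OLD=3289329/16384 → NEW=255, ERR=-888591/16384
(0,5): OLD=43325079/262144 → NEW=255, ERR=-23521641/262144
(0,6): OLD=690986529/4194304 → NEW=255, ERR=-378560991/4194304
(1,0): OLD=7541/64 → NEW=0, ERR=7541/64
(1,1): OLD=93523/512 → NEW=255, ERR=-37037/512
(1,2): OLD=1217967/16384 → NEW=0, ERR=1217967/16384
(1,3): OLD=12223603/65536 → NEW=255, ERR=-4488077/65536
(1,4): OLD=392843945/4194304 → NEW=0, ERR=392843945/4194304
(1,5): OLD=5859413657/33554432 → NEW=255, ERR=-2696966503/33554432
(1,6): OLD=70342207191/536870912 → NEW=255, ERR=-66559875369/536870912
(2,0): OLD=862273/8192 → NEW=0, ERR=862273/8192
(2,1): OLD=35323259/262144 → NEW=255, ERR=-31523461/262144
(2,2): OLD=261132401/4194304 → NEW=0, ERR=261132401/4194304
(2,3): OLD=5873538281/33554432 → NEW=255, ERR=-2682841879/33554432
(2,4): OLD=35685336905/268435456 → NEW=255, ERR=-32765704375/268435456
(2,5): OLD=748085247699/8589934592 → NEW=0, ERR=748085247699/8589934592
(2,6): OLD=26709173974005/137438953472 → NEW=255, ERR=-8337759161355/137438953472
(3,0): OLD=370549009/4194304 → NEW=0, ERR=370549009/4194304
(3,1): OLD=4138084509/33554432 → NEW=0, ERR=4138084509/33554432
(3,2): OLD=44802692375/268435456 → NEW=255, ERR=-23648348905/268435456
(3,3): OLD=62788407945/1073741824 → NEW=0, ERR=62788407945/1073741824
(3,4): OLD=22645952643345/137438953472 → NEW=255, ERR=-12400980492015/137438953472
(3,5): OLD=154741319101347/1099511627776 → NEW=255, ERR=-125634145981533/1099511627776
(3,6): OLD=2313281802041661/17592186044416 → NEW=255, ERR=-2172725639284419/17592186044416
(4,0): OLD=65354048639/536870912 → NEW=0, ERR=65354048639/536870912
(4,1): OLD=1458569459603/8589934592 → NEW=255, ERR=-731863861357/8589934592
(4,2): OLD=9464968219965/137438953472 → NEW=0, ERR=9464968219965/137438953472
(4,3): OLD=189092928909871/1099511627776 → NEW=255, ERR=-91282536173009/1099511627776
(4,4): OLD=762727680202861/8796093022208 → NEW=0, ERR=762727680202861/8796093022208
(4,5): OLD=40372699464297757/281474976710656 → NEW=255, ERR=-31403419596919523/281474976710656
(4,6): OLD=506440793173230043/4503599627370496 → NEW=0, ERR=506440793173230043/4503599627370496
Row 0: ..#.###
Row 1: .#.#.##
Row 2: .#.##.#
Row 3: ..#.###
Row 4: .#.#.#.

Answer: ..#.###
.#.#.##
.#.##.#
..#.###
.#.#.#.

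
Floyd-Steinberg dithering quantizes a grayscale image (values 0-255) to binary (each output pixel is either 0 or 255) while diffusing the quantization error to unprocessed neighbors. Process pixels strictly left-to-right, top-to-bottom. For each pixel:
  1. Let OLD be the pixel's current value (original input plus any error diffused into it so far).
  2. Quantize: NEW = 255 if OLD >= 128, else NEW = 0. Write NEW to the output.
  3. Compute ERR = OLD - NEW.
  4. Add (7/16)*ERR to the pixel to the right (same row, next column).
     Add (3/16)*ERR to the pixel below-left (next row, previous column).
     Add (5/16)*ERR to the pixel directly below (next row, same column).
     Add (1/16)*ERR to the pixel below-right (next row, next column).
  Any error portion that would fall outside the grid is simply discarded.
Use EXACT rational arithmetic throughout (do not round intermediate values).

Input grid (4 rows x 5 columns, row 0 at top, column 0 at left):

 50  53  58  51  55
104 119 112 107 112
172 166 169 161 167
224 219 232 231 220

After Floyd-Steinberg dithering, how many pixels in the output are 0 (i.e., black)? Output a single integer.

Answer: 8

Derivation:
(0,0): OLD=50 → NEW=0, ERR=50
(0,1): OLD=599/8 → NEW=0, ERR=599/8
(0,2): OLD=11617/128 → NEW=0, ERR=11617/128
(0,3): OLD=185767/2048 → NEW=0, ERR=185767/2048
(0,4): OLD=3102609/32768 → NEW=0, ERR=3102609/32768
(1,0): OLD=17109/128 → NEW=255, ERR=-15531/128
(1,1): OLD=112083/1024 → NEW=0, ERR=112083/1024
(1,2): OLD=6879183/32768 → NEW=255, ERR=-1476657/32768
(1,3): OLD=18226339/131072 → NEW=255, ERR=-15197021/131072
(1,4): OLD=202443145/2097152 → NEW=0, ERR=202443145/2097152
(2,0): OLD=2533057/16384 → NEW=255, ERR=-1644863/16384
(2,1): OLD=73531099/524288 → NEW=255, ERR=-60162341/524288
(2,2): OLD=753428049/8388608 → NEW=0, ERR=753428049/8388608
(2,3): OLD=24071297379/134217728 → NEW=255, ERR=-10154223261/134217728
(2,4): OLD=336770263285/2147483648 → NEW=255, ERR=-210838066955/2147483648
(3,0): OLD=1435383089/8388608 → NEW=255, ERR=-703711951/8388608
(3,1): OLD=10536412893/67108864 → NEW=255, ERR=-6576347427/67108864
(3,2): OLD=420557357199/2147483648 → NEW=255, ERR=-127050973041/2147483648
(3,3): OLD=724471033815/4294967296 → NEW=255, ERR=-370745626665/4294967296
(3,4): OLD=10089749681363/68719476736 → NEW=255, ERR=-7433716886317/68719476736
Output grid:
  Row 0: .....  (5 black, running=5)
  Row 1: #.##.  (2 black, running=7)
  Row 2: ##.##  (1 black, running=8)
  Row 3: #####  (0 black, running=8)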